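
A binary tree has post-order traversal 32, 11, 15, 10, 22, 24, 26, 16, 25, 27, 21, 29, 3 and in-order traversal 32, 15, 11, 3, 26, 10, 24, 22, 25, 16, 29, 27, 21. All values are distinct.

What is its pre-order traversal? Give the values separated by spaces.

The last element of post-order is the root; it splits in-order into left and right subtrees.
Root 3: left subtree has 3 nodes {32, 15, 11}, right has 9 {26, 10, 24, 22, 25, 16, 29, 27, 21}.
  Root 15: left subtree has 1 node {32}, right has 1 {11}.
  Root 29: left subtree has 6 nodes {26, 10, 24, 22, 25, 16}, right has 2 {27, 21}.
    Root 25: left subtree has 4 nodes {26, 10, 24, 22}, right has 1 {16}.
      Root 26: left subtree has 0 nodes { }, right has 3 {10, 24, 22}.
        Root 24: left subtree has 1 node {10}, right has 1 {22}.
    Root 21: left subtree has 1 node {27}, right has 0 { }.

3 15 32 11 29 25 26 24 10 22 16 21 27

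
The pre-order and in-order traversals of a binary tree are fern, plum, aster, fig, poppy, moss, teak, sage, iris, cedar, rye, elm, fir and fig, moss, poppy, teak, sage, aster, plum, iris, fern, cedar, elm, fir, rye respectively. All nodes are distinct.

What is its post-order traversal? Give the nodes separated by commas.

The first element of pre-order is the root; it splits in-order into left and right subtrees.
Root fern: left subtree has 8 nodes {fig, moss, poppy, teak, sage, aster, plum, iris}, right has 4 {cedar, elm, fir, rye}.
  Root plum: left subtree has 6 nodes {fig, moss, poppy, teak, sage, aster}, right has 1 {iris}.
    Root aster: left subtree has 5 nodes {fig, moss, poppy, teak, sage}, right has 0 { }.
      Root fig: left subtree has 0 nodes { }, right has 4 {moss, poppy, teak, sage}.
        Root poppy: left subtree has 1 node {moss}, right has 2 {teak, sage}.
          Root teak: left subtree has 0 nodes { }, right has 1 {sage}.
  Root cedar: left subtree has 0 nodes { }, right has 3 {elm, fir, rye}.
    Root rye: left subtree has 2 nodes {elm, fir}, right has 0 { }.
      Root elm: left subtree has 0 nodes { }, right has 1 {fir}.

moss, sage, teak, poppy, fig, aster, iris, plum, fir, elm, rye, cedar, fern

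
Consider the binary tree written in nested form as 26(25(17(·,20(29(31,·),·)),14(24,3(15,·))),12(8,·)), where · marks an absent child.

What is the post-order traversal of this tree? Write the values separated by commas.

31, 29, 20, 17, 24, 15, 3, 14, 25, 8, 12, 26

Post-order visits the left subtree, then the right subtree, then the node.
At 26: go left to 25.
  At 25: go left to 17.
    At 17: no left child.
    At 17: go right to 20.
      At 20: go left to 29.
        At 29: go left to 31.
          31 is a leaf — visit 31.
        At 29: no right child.
        Visit 29.
      At 20: no right child.
      Visit 20.
    Visit 17.
  At 25: go right to 14.
    At 14: go left to 24.
      24 is a leaf — visit 24.
    At 14: go right to 3.
      At 3: go left to 15.
        15 is a leaf — visit 15.
      At 3: no right child.
      Visit 3.
    Visit 14.
  Visit 25.
At 26: go right to 12.
  At 12: go left to 8.
    8 is a leaf — visit 8.
  At 12: no right child.
  Visit 12.
Visit 26.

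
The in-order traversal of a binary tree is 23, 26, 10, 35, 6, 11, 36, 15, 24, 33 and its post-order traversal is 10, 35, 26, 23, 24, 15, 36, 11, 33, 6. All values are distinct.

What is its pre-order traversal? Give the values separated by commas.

6, 23, 26, 35, 10, 33, 11, 36, 15, 24

The last element of post-order is the root; it splits in-order into left and right subtrees.
Root 6: left subtree has 4 nodes {23, 26, 10, 35}, right has 5 {11, 36, 15, 24, 33}.
  Root 23: left subtree has 0 nodes { }, right has 3 {26, 10, 35}.
    Root 26: left subtree has 0 nodes { }, right has 2 {10, 35}.
      Root 35: left subtree has 1 node {10}, right has 0 { }.
  Root 33: left subtree has 4 nodes {11, 36, 15, 24}, right has 0 { }.
    Root 11: left subtree has 0 nodes { }, right has 3 {36, 15, 24}.
      Root 36: left subtree has 0 nodes { }, right has 2 {15, 24}.
        Root 15: left subtree has 0 nodes { }, right has 1 {24}.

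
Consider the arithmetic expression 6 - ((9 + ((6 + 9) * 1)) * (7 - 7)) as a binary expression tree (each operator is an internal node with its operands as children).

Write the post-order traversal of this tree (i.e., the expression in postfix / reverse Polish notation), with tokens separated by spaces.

6 9 6 9 + 1 * + 7 7 - * -

Post-order on an expression tree gives postfix notation: for each operator, emit left operand, right operand, then the operator.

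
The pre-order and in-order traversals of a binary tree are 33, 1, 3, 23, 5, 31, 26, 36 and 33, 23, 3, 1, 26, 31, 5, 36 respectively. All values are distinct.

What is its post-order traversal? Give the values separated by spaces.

23 3 26 31 36 5 1 33

The first element of pre-order is the root; it splits in-order into left and right subtrees.
Root 33: left subtree has 0 nodes { }, right has 7 {23, 3, 1, 26, 31, 5, 36}.
  Root 1: left subtree has 2 nodes {23, 3}, right has 4 {26, 31, 5, 36}.
    Root 3: left subtree has 1 node {23}, right has 0 { }.
    Root 5: left subtree has 2 nodes {26, 31}, right has 1 {36}.
      Root 31: left subtree has 1 node {26}, right has 0 { }.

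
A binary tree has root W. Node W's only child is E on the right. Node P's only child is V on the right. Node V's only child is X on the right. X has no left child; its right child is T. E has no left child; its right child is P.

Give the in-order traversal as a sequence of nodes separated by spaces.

In-order visits the left subtree, then the node, then the right subtree.
At W: no left child.
Visit W.
At W: go right to E.
  At E: no left child.
  Visit E.
  At E: go right to P.
    At P: no left child.
    Visit P.
    At P: go right to V.
      At V: no left child.
      Visit V.
      At V: go right to X.
        At X: no left child.
        Visit X.
        At X: go right to T.
          T is a leaf — visit T.

W E P V X T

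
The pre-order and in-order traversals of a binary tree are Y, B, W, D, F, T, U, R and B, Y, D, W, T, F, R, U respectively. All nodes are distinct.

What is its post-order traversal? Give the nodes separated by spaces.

The first element of pre-order is the root; it splits in-order into left and right subtrees.
Root Y: left subtree has 1 node {B}, right has 6 {D, W, T, F, R, U}.
  Root W: left subtree has 1 node {D}, right has 4 {T, F, R, U}.
    Root F: left subtree has 1 node {T}, right has 2 {R, U}.
      Root U: left subtree has 1 node {R}, right has 0 { }.

B D T R U F W Y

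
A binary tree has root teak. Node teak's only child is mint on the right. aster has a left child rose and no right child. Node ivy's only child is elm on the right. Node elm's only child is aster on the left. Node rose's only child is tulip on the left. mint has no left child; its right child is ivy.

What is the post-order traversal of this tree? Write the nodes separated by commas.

Post-order visits the left subtree, then the right subtree, then the node.
At teak: no left child.
At teak: go right to mint.
  At mint: no left child.
  At mint: go right to ivy.
    At ivy: no left child.
    At ivy: go right to elm.
      At elm: go left to aster.
        At aster: go left to rose.
          At rose: go left to tulip.
            tulip is a leaf — visit tulip.
          At rose: no right child.
          Visit rose.
        At aster: no right child.
        Visit aster.
      At elm: no right child.
      Visit elm.
    Visit ivy.
  Visit mint.
Visit teak.

tulip, rose, aster, elm, ivy, mint, teak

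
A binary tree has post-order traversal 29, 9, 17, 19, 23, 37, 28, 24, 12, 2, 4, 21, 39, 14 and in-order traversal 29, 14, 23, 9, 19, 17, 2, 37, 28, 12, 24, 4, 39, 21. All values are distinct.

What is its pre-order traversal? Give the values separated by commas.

The last element of post-order is the root; it splits in-order into left and right subtrees.
Root 14: left subtree has 1 node {29}, right has 12 {23, 9, 19, 17, 2, 37, 28, 12, 24, 4, 39, 21}.
  Root 39: left subtree has 10 nodes {23, 9, 19, 17, 2, 37, 28, 12, 24, 4}, right has 1 {21}.
    Root 4: left subtree has 9 nodes {23, 9, 19, 17, 2, 37, 28, 12, 24}, right has 0 { }.
      Root 2: left subtree has 4 nodes {23, 9, 19, 17}, right has 4 {37, 28, 12, 24}.
        Root 23: left subtree has 0 nodes { }, right has 3 {9, 19, 17}.
          Root 19: left subtree has 1 node {9}, right has 1 {17}.
        Root 12: left subtree has 2 nodes {37, 28}, right has 1 {24}.
          Root 28: left subtree has 1 node {37}, right has 0 { }.

14, 29, 39, 4, 2, 23, 19, 9, 17, 12, 28, 37, 24, 21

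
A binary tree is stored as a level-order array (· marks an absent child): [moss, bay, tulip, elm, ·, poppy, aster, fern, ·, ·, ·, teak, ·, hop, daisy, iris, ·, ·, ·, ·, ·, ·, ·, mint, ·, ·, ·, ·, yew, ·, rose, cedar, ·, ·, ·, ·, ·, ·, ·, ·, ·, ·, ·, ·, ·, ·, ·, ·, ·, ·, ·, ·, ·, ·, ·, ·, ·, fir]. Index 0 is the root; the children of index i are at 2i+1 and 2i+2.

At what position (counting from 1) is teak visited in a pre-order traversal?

9

Pre-order visits the node, then its left subtree, then its right subtree.
Visit moss.
At moss: go left to bay.
  Visit bay.
  At bay: go left to elm.
    Visit elm.
    At elm: go left to fern.
      Visit fern.
      At fern: go left to iris.
        Visit iris.
        At iris: go left to cedar.
          cedar is a leaf — visit cedar.
        At iris: no right child.
      At fern: no right child.
    At elm: no right child.
  At bay: no right child.
At moss: go right to tulip.
  Visit tulip.
  At tulip: go left to poppy.
    Visit poppy.
    At poppy: go left to teak.
      Visit teak.
      At teak: go left to mint.
        mint is a leaf — visit mint.
      At teak: no right child.
    At poppy: no right child.
  At tulip: go right to aster.
    Visit aster.
    At aster: go left to hop.
      Visit hop.
      At hop: no left child.
      At hop: go right to yew.
        Visit yew.
        At yew: go left to fir.
          fir is a leaf — visit fir.
        At yew: no right child.
    At aster: go right to daisy.
      Visit daisy.
      At daisy: no left child.
      At daisy: go right to rose.
        rose is a leaf — visit rose.
Full pre-order sequence: moss, bay, elm, fern, iris, cedar, tulip, poppy, teak, mint, aster, hop, yew, fir, daisy, rose.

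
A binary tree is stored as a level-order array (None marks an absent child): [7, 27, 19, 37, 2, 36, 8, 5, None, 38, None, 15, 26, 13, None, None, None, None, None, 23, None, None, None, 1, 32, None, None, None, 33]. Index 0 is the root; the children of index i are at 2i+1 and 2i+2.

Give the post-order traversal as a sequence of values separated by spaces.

5 37 23 38 2 27 1 32 15 26 36 33 13 8 19 7

Post-order visits the left subtree, then the right subtree, then the node.
At 7: go left to 27.
  At 27: go left to 37.
    At 37: go left to 5.
      5 is a leaf — visit 5.
    At 37: no right child.
    Visit 37.
  At 27: go right to 2.
    At 2: go left to 38.
      At 38: go left to 23.
        23 is a leaf — visit 23.
      At 38: no right child.
      Visit 38.
    At 2: no right child.
    Visit 2.
  Visit 27.
At 7: go right to 19.
  At 19: go left to 36.
    At 36: go left to 15.
      At 15: go left to 1.
        1 is a leaf — visit 1.
      At 15: go right to 32.
        32 is a leaf — visit 32.
      Visit 15.
    At 36: go right to 26.
      26 is a leaf — visit 26.
    Visit 36.
  At 19: go right to 8.
    At 8: go left to 13.
      At 13: no left child.
      At 13: go right to 33.
        33 is a leaf — visit 33.
      Visit 13.
    At 8: no right child.
    Visit 8.
  Visit 19.
Visit 7.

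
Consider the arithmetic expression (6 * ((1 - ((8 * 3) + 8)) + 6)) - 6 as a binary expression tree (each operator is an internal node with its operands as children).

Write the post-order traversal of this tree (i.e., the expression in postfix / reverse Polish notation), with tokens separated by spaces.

6 1 8 3 * 8 + - 6 + * 6 -

Post-order on an expression tree gives postfix notation: for each operator, emit left operand, right operand, then the operator.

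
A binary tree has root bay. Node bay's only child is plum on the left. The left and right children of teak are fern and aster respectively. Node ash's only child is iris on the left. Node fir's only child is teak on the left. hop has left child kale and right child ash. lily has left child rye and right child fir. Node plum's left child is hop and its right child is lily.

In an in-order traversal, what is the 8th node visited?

In-order visits the left subtree, then the node, then the right subtree.
At bay: go left to plum.
  At plum: go left to hop.
    At hop: go left to kale.
      kale is a leaf — visit kale.
    Visit hop.
    At hop: go right to ash.
      At ash: go left to iris.
        iris is a leaf — visit iris.
      Visit ash.
      At ash: no right child.
  Visit plum.
  At plum: go right to lily.
    At lily: go left to rye.
      rye is a leaf — visit rye.
    Visit lily.
    At lily: go right to fir.
      At fir: go left to teak.
        At teak: go left to fern.
          fern is a leaf — visit fern.
        Visit teak.
        At teak: go right to aster.
          aster is a leaf — visit aster.
      Visit fir.
      At fir: no right child.
Visit bay.
At bay: no right child.
Full in-order sequence: kale, hop, iris, ash, plum, rye, lily, fern, teak, aster, fir, bay.

fern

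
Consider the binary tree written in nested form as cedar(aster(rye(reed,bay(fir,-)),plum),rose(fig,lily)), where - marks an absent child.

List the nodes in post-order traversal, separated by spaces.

reed fir bay rye plum aster fig lily rose cedar

Post-order visits the left subtree, then the right subtree, then the node.
At cedar: go left to aster.
  At aster: go left to rye.
    At rye: go left to reed.
      reed is a leaf — visit reed.
    At rye: go right to bay.
      At bay: go left to fir.
        fir is a leaf — visit fir.
      At bay: no right child.
      Visit bay.
    Visit rye.
  At aster: go right to plum.
    plum is a leaf — visit plum.
  Visit aster.
At cedar: go right to rose.
  At rose: go left to fig.
    fig is a leaf — visit fig.
  At rose: go right to lily.
    lily is a leaf — visit lily.
  Visit rose.
Visit cedar.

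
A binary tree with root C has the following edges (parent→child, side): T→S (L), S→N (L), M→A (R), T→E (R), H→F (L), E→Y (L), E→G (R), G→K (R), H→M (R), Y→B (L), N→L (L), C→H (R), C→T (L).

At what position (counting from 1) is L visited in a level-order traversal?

Level-order visits nodes level by level from the root, left to right within each level.
Level 0: C
Level 1: T, H
Level 2: S, E, F, M
Level 3: N, Y, G, A
Level 4: L, B, K
Full level-order sequence: C, T, H, S, E, F, M, N, Y, G, A, L, B, K.

12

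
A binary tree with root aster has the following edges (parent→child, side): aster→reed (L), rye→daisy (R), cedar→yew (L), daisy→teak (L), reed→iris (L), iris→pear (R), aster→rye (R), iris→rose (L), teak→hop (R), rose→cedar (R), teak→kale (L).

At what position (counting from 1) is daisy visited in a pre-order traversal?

9

Pre-order visits the node, then its left subtree, then its right subtree.
Visit aster.
At aster: go left to reed.
  Visit reed.
  At reed: go left to iris.
    Visit iris.
    At iris: go left to rose.
      Visit rose.
      At rose: no left child.
      At rose: go right to cedar.
        Visit cedar.
        At cedar: go left to yew.
          yew is a leaf — visit yew.
        At cedar: no right child.
    At iris: go right to pear.
      pear is a leaf — visit pear.
  At reed: no right child.
At aster: go right to rye.
  Visit rye.
  At rye: no left child.
  At rye: go right to daisy.
    Visit daisy.
    At daisy: go left to teak.
      Visit teak.
      At teak: go left to kale.
        kale is a leaf — visit kale.
      At teak: go right to hop.
        hop is a leaf — visit hop.
    At daisy: no right child.
Full pre-order sequence: aster, reed, iris, rose, cedar, yew, pear, rye, daisy, teak, kale, hop.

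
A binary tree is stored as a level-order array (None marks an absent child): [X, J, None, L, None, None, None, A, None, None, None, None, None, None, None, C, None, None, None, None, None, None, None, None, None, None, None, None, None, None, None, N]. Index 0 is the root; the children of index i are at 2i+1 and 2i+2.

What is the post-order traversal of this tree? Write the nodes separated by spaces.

Post-order visits the left subtree, then the right subtree, then the node.
At X: go left to J.
  At J: go left to L.
    At L: go left to A.
      At A: go left to C.
        At C: go left to N.
          N is a leaf — visit N.
        At C: no right child.
        Visit C.
      At A: no right child.
      Visit A.
    At L: no right child.
    Visit L.
  At J: no right child.
  Visit J.
At X: no right child.
Visit X.

N C A L J X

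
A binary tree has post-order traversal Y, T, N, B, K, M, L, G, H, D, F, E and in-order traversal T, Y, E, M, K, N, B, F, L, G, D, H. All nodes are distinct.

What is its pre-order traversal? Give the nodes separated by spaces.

E T Y F M K B N D G L H

The last element of post-order is the root; it splits in-order into left and right subtrees.
Root E: left subtree has 2 nodes {T, Y}, right has 9 {M, K, N, B, F, L, G, D, H}.
  Root T: left subtree has 0 nodes { }, right has 1 {Y}.
  Root F: left subtree has 4 nodes {M, K, N, B}, right has 4 {L, G, D, H}.
    Root M: left subtree has 0 nodes { }, right has 3 {K, N, B}.
      Root K: left subtree has 0 nodes { }, right has 2 {N, B}.
        Root B: left subtree has 1 node {N}, right has 0 { }.
    Root D: left subtree has 2 nodes {L, G}, right has 1 {H}.
      Root G: left subtree has 1 node {L}, right has 0 { }.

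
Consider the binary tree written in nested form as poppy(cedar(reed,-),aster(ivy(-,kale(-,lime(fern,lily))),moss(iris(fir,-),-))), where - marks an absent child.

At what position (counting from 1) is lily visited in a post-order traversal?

4

Post-order visits the left subtree, then the right subtree, then the node.
At poppy: go left to cedar.
  At cedar: go left to reed.
    reed is a leaf — visit reed.
  At cedar: no right child.
  Visit cedar.
At poppy: go right to aster.
  At aster: go left to ivy.
    At ivy: no left child.
    At ivy: go right to kale.
      At kale: no left child.
      At kale: go right to lime.
        At lime: go left to fern.
          fern is a leaf — visit fern.
        At lime: go right to lily.
          lily is a leaf — visit lily.
        Visit lime.
      Visit kale.
    Visit ivy.
  At aster: go right to moss.
    At moss: go left to iris.
      At iris: go left to fir.
        fir is a leaf — visit fir.
      At iris: no right child.
      Visit iris.
    At moss: no right child.
    Visit moss.
  Visit aster.
Visit poppy.
Full post-order sequence: reed, cedar, fern, lily, lime, kale, ivy, fir, iris, moss, aster, poppy.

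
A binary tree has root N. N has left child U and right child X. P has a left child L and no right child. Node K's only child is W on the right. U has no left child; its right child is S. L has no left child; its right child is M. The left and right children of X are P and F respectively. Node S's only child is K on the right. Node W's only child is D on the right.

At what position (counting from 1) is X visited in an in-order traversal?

10

In-order visits the left subtree, then the node, then the right subtree.
At N: go left to U.
  At U: no left child.
  Visit U.
  At U: go right to S.
    At S: no left child.
    Visit S.
    At S: go right to K.
      At K: no left child.
      Visit K.
      At K: go right to W.
        At W: no left child.
        Visit W.
        At W: go right to D.
          D is a leaf — visit D.
Visit N.
At N: go right to X.
  At X: go left to P.
    At P: go left to L.
      At L: no left child.
      Visit L.
      At L: go right to M.
        M is a leaf — visit M.
    Visit P.
    At P: no right child.
  Visit X.
  At X: go right to F.
    F is a leaf — visit F.
Full in-order sequence: U, S, K, W, D, N, L, M, P, X, F.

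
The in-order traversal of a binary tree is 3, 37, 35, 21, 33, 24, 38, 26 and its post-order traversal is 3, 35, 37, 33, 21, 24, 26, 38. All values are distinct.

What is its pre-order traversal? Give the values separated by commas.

38, 24, 21, 37, 3, 35, 33, 26

The last element of post-order is the root; it splits in-order into left and right subtrees.
Root 38: left subtree has 6 nodes {3, 37, 35, 21, 33, 24}, right has 1 {26}.
  Root 24: left subtree has 5 nodes {3, 37, 35, 21, 33}, right has 0 { }.
    Root 21: left subtree has 3 nodes {3, 37, 35}, right has 1 {33}.
      Root 37: left subtree has 1 node {3}, right has 1 {35}.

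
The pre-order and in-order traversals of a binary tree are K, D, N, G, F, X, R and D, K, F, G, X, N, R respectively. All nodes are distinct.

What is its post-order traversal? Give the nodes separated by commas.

D, F, X, G, R, N, K

The first element of pre-order is the root; it splits in-order into left and right subtrees.
Root K: left subtree has 1 node {D}, right has 5 {F, G, X, N, R}.
  Root N: left subtree has 3 nodes {F, G, X}, right has 1 {R}.
    Root G: left subtree has 1 node {F}, right has 1 {X}.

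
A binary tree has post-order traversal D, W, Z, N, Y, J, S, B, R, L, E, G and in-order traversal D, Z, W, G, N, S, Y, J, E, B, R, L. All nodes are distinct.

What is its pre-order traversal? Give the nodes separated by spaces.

The last element of post-order is the root; it splits in-order into left and right subtrees.
Root G: left subtree has 3 nodes {D, Z, W}, right has 8 {N, S, Y, J, E, B, R, L}.
  Root Z: left subtree has 1 node {D}, right has 1 {W}.
  Root E: left subtree has 4 nodes {N, S, Y, J}, right has 3 {B, R, L}.
    Root S: left subtree has 1 node {N}, right has 2 {Y, J}.
      Root J: left subtree has 1 node {Y}, right has 0 { }.
    Root L: left subtree has 2 nodes {B, R}, right has 0 { }.
      Root R: left subtree has 1 node {B}, right has 0 { }.

G Z D W E S N J Y L R B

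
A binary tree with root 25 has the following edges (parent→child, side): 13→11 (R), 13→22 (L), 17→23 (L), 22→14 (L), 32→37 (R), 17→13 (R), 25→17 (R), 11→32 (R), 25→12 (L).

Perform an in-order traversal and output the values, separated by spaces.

12 25 23 17 14 22 13 11 32 37

In-order visits the left subtree, then the node, then the right subtree.
At 25: go left to 12.
  12 is a leaf — visit 12.
Visit 25.
At 25: go right to 17.
  At 17: go left to 23.
    23 is a leaf — visit 23.
  Visit 17.
  At 17: go right to 13.
    At 13: go left to 22.
      At 22: go left to 14.
        14 is a leaf — visit 14.
      Visit 22.
      At 22: no right child.
    Visit 13.
    At 13: go right to 11.
      At 11: no left child.
      Visit 11.
      At 11: go right to 32.
        At 32: no left child.
        Visit 32.
        At 32: go right to 37.
          37 is a leaf — visit 37.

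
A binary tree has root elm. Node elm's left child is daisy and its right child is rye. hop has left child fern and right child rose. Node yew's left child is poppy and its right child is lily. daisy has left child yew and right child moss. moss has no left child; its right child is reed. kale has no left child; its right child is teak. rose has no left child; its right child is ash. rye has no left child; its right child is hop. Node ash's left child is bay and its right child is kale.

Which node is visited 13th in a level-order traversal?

Level-order visits nodes level by level from the root, left to right within each level.
Level 0: elm
Level 1: daisy, rye
Level 2: yew, moss, hop
Level 3: poppy, lily, reed, fern, rose
Level 4: ash
Level 5: bay, kale
Level 6: teak
Full level-order sequence: elm, daisy, rye, yew, moss, hop, poppy, lily, reed, fern, rose, ash, bay, kale, teak.

bay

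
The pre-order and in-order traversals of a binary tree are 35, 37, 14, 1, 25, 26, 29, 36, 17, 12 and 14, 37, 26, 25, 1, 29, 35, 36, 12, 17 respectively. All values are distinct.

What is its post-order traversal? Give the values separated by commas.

14, 26, 25, 29, 1, 37, 12, 17, 36, 35

The first element of pre-order is the root; it splits in-order into left and right subtrees.
Root 35: left subtree has 6 nodes {14, 37, 26, 25, 1, 29}, right has 3 {36, 12, 17}.
  Root 37: left subtree has 1 node {14}, right has 4 {26, 25, 1, 29}.
    Root 1: left subtree has 2 nodes {26, 25}, right has 1 {29}.
      Root 25: left subtree has 1 node {26}, right has 0 { }.
  Root 36: left subtree has 0 nodes { }, right has 2 {12, 17}.
    Root 17: left subtree has 1 node {12}, right has 0 { }.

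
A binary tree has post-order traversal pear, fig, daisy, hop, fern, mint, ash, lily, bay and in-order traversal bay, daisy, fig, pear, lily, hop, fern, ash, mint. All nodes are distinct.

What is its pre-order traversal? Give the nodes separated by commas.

bay, lily, daisy, fig, pear, ash, fern, hop, mint

The last element of post-order is the root; it splits in-order into left and right subtrees.
Root bay: left subtree has 0 nodes { }, right has 8 {daisy, fig, pear, lily, hop, fern, ash, mint}.
  Root lily: left subtree has 3 nodes {daisy, fig, pear}, right has 4 {hop, fern, ash, mint}.
    Root daisy: left subtree has 0 nodes { }, right has 2 {fig, pear}.
      Root fig: left subtree has 0 nodes { }, right has 1 {pear}.
    Root ash: left subtree has 2 nodes {hop, fern}, right has 1 {mint}.
      Root fern: left subtree has 1 node {hop}, right has 0 { }.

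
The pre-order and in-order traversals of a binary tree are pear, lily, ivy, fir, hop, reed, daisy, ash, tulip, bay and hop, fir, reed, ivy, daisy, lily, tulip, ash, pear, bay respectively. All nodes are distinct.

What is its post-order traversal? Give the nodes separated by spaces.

hop reed fir daisy ivy tulip ash lily bay pear

The first element of pre-order is the root; it splits in-order into left and right subtrees.
Root pear: left subtree has 8 nodes {hop, fir, reed, ivy, daisy, lily, tulip, ash}, right has 1 {bay}.
  Root lily: left subtree has 5 nodes {hop, fir, reed, ivy, daisy}, right has 2 {tulip, ash}.
    Root ivy: left subtree has 3 nodes {hop, fir, reed}, right has 1 {daisy}.
      Root fir: left subtree has 1 node {hop}, right has 1 {reed}.
    Root ash: left subtree has 1 node {tulip}, right has 0 { }.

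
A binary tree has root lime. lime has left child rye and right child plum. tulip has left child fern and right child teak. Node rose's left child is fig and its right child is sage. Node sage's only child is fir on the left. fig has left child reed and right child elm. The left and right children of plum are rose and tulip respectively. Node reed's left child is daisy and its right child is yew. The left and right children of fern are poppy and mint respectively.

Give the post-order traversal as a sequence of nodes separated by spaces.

Post-order visits the left subtree, then the right subtree, then the node.
At lime: go left to rye.
  rye is a leaf — visit rye.
At lime: go right to plum.
  At plum: go left to rose.
    At rose: go left to fig.
      At fig: go left to reed.
        At reed: go left to daisy.
          daisy is a leaf — visit daisy.
        At reed: go right to yew.
          yew is a leaf — visit yew.
        Visit reed.
      At fig: go right to elm.
        elm is a leaf — visit elm.
      Visit fig.
    At rose: go right to sage.
      At sage: go left to fir.
        fir is a leaf — visit fir.
      At sage: no right child.
      Visit sage.
    Visit rose.
  At plum: go right to tulip.
    At tulip: go left to fern.
      At fern: go left to poppy.
        poppy is a leaf — visit poppy.
      At fern: go right to mint.
        mint is a leaf — visit mint.
      Visit fern.
    At tulip: go right to teak.
      teak is a leaf — visit teak.
    Visit tulip.
  Visit plum.
Visit lime.

rye daisy yew reed elm fig fir sage rose poppy mint fern teak tulip plum lime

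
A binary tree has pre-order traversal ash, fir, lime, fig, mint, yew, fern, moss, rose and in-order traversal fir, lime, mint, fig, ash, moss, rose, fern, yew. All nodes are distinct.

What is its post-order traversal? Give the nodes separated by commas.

mint, fig, lime, fir, rose, moss, fern, yew, ash

The first element of pre-order is the root; it splits in-order into left and right subtrees.
Root ash: left subtree has 4 nodes {fir, lime, mint, fig}, right has 4 {moss, rose, fern, yew}.
  Root fir: left subtree has 0 nodes { }, right has 3 {lime, mint, fig}.
    Root lime: left subtree has 0 nodes { }, right has 2 {mint, fig}.
      Root fig: left subtree has 1 node {mint}, right has 0 { }.
  Root yew: left subtree has 3 nodes {moss, rose, fern}, right has 0 { }.
    Root fern: left subtree has 2 nodes {moss, rose}, right has 0 { }.
      Root moss: left subtree has 0 nodes { }, right has 1 {rose}.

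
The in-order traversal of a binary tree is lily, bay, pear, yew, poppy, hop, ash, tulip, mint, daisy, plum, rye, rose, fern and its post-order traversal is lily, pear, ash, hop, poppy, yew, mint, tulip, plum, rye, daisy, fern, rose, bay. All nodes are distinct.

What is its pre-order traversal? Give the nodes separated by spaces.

The last element of post-order is the root; it splits in-order into left and right subtrees.
Root bay: left subtree has 1 node {lily}, right has 12 {pear, yew, poppy, hop, ash, tulip, mint, daisy, plum, rye, rose, fern}.
  Root rose: left subtree has 10 nodes {pear, yew, poppy, hop, ash, tulip, mint, daisy, plum, rye}, right has 1 {fern}.
    Root daisy: left subtree has 7 nodes {pear, yew, poppy, hop, ash, tulip, mint}, right has 2 {plum, rye}.
      Root tulip: left subtree has 5 nodes {pear, yew, poppy, hop, ash}, right has 1 {mint}.
        Root yew: left subtree has 1 node {pear}, right has 3 {poppy, hop, ash}.
          Root poppy: left subtree has 0 nodes { }, right has 2 {hop, ash}.
            Root hop: left subtree has 0 nodes { }, right has 1 {ash}.
      Root rye: left subtree has 1 node {plum}, right has 0 { }.

bay lily rose daisy tulip yew pear poppy hop ash mint rye plum fern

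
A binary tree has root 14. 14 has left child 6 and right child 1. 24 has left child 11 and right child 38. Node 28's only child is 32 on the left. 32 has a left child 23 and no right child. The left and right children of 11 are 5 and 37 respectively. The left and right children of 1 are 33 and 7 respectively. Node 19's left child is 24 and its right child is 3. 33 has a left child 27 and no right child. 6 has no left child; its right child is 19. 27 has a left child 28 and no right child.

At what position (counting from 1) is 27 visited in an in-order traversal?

In-order visits the left subtree, then the node, then the right subtree.
At 14: go left to 6.
  At 6: no left child.
  Visit 6.
  At 6: go right to 19.
    At 19: go left to 24.
      At 24: go left to 11.
        At 11: go left to 5.
          5 is a leaf — visit 5.
        Visit 11.
        At 11: go right to 37.
          37 is a leaf — visit 37.
      Visit 24.
      At 24: go right to 38.
        38 is a leaf — visit 38.
    Visit 19.
    At 19: go right to 3.
      3 is a leaf — visit 3.
Visit 14.
At 14: go right to 1.
  At 1: go left to 33.
    At 33: go left to 27.
      At 27: go left to 28.
        At 28: go left to 32.
          At 32: go left to 23.
            23 is a leaf — visit 23.
          Visit 32.
          At 32: no right child.
        Visit 28.
        At 28: no right child.
      Visit 27.
      At 27: no right child.
    Visit 33.
    At 33: no right child.
  Visit 1.
  At 1: go right to 7.
    7 is a leaf — visit 7.
Full in-order sequence: 6, 5, 11, 37, 24, 38, 19, 3, 14, 23, 32, 28, 27, 33, 1, 7.

13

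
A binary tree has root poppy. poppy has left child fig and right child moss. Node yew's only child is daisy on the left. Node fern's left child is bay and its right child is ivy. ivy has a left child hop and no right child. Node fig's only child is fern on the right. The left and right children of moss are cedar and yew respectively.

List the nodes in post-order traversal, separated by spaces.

Post-order visits the left subtree, then the right subtree, then the node.
At poppy: go left to fig.
  At fig: no left child.
  At fig: go right to fern.
    At fern: go left to bay.
      bay is a leaf — visit bay.
    At fern: go right to ivy.
      At ivy: go left to hop.
        hop is a leaf — visit hop.
      At ivy: no right child.
      Visit ivy.
    Visit fern.
  Visit fig.
At poppy: go right to moss.
  At moss: go left to cedar.
    cedar is a leaf — visit cedar.
  At moss: go right to yew.
    At yew: go left to daisy.
      daisy is a leaf — visit daisy.
    At yew: no right child.
    Visit yew.
  Visit moss.
Visit poppy.

bay hop ivy fern fig cedar daisy yew moss poppy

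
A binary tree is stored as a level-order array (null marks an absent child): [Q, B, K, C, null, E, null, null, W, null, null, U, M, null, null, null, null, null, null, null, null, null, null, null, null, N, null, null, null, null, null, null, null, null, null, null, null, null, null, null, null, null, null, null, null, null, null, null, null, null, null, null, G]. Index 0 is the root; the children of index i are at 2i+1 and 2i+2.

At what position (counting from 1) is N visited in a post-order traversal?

Post-order visits the left subtree, then the right subtree, then the node.
At Q: go left to B.
  At B: go left to C.
    At C: no left child.
    At C: go right to W.
      W is a leaf — visit W.
    Visit C.
  At B: no right child.
  Visit B.
At Q: go right to K.
  At K: go left to E.
    At E: go left to U.
      U is a leaf — visit U.
    At E: go right to M.
      At M: go left to N.
        At N: no left child.
        At N: go right to G.
          G is a leaf — visit G.
        Visit N.
      At M: no right child.
      Visit M.
    Visit E.
  At K: no right child.
  Visit K.
Visit Q.
Full post-order sequence: W, C, B, U, G, N, M, E, K, Q.

6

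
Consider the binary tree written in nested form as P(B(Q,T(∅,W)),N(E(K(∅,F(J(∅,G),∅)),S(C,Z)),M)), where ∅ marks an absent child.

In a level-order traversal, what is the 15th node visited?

G

Level-order visits nodes level by level from the root, left to right within each level.
Level 0: P
Level 1: B, N
Level 2: Q, T, E, M
Level 3: W, K, S
Level 4: F, C, Z
Level 5: J
Level 6: G
Full level-order sequence: P, B, N, Q, T, E, M, W, K, S, F, C, Z, J, G.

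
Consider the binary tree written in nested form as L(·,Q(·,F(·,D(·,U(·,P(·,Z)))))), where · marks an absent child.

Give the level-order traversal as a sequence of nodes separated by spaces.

Level-order visits nodes level by level from the root, left to right within each level.
Level 0: L
Level 1: Q
Level 2: F
Level 3: D
Level 4: U
Level 5: P
Level 6: Z

L Q F D U P Z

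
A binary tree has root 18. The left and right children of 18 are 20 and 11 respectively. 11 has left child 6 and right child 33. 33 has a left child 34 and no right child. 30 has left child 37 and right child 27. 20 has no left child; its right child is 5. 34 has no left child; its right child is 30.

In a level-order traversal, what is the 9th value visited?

37

Level-order visits nodes level by level from the root, left to right within each level.
Level 0: 18
Level 1: 20, 11
Level 2: 5, 6, 33
Level 3: 34
Level 4: 30
Level 5: 37, 27
Full level-order sequence: 18, 20, 11, 5, 6, 33, 34, 30, 37, 27.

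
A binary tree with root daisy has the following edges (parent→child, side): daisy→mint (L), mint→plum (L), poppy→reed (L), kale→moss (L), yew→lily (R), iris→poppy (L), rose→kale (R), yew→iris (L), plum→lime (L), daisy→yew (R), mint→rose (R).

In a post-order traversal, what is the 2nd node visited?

Post-order visits the left subtree, then the right subtree, then the node.
At daisy: go left to mint.
  At mint: go left to plum.
    At plum: go left to lime.
      lime is a leaf — visit lime.
    At plum: no right child.
    Visit plum.
  At mint: go right to rose.
    At rose: no left child.
    At rose: go right to kale.
      At kale: go left to moss.
        moss is a leaf — visit moss.
      At kale: no right child.
      Visit kale.
    Visit rose.
  Visit mint.
At daisy: go right to yew.
  At yew: go left to iris.
    At iris: go left to poppy.
      At poppy: go left to reed.
        reed is a leaf — visit reed.
      At poppy: no right child.
      Visit poppy.
    At iris: no right child.
    Visit iris.
  At yew: go right to lily.
    lily is a leaf — visit lily.
  Visit yew.
Visit daisy.
Full post-order sequence: lime, plum, moss, kale, rose, mint, reed, poppy, iris, lily, yew, daisy.

plum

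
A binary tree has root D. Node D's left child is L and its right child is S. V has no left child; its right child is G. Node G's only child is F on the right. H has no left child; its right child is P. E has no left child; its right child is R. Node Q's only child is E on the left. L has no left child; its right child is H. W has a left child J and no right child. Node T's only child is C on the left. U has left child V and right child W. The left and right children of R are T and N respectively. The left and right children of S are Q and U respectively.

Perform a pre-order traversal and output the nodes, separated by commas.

D, L, H, P, S, Q, E, R, T, C, N, U, V, G, F, W, J

Pre-order visits the node, then its left subtree, then its right subtree.
Visit D.
At D: go left to L.
  Visit L.
  At L: no left child.
  At L: go right to H.
    Visit H.
    At H: no left child.
    At H: go right to P.
      P is a leaf — visit P.
At D: go right to S.
  Visit S.
  At S: go left to Q.
    Visit Q.
    At Q: go left to E.
      Visit E.
      At E: no left child.
      At E: go right to R.
        Visit R.
        At R: go left to T.
          Visit T.
          At T: go left to C.
            C is a leaf — visit C.
          At T: no right child.
        At R: go right to N.
          N is a leaf — visit N.
    At Q: no right child.
  At S: go right to U.
    Visit U.
    At U: go left to V.
      Visit V.
      At V: no left child.
      At V: go right to G.
        Visit G.
        At G: no left child.
        At G: go right to F.
          F is a leaf — visit F.
    At U: go right to W.
      Visit W.
      At W: go left to J.
        J is a leaf — visit J.
      At W: no right child.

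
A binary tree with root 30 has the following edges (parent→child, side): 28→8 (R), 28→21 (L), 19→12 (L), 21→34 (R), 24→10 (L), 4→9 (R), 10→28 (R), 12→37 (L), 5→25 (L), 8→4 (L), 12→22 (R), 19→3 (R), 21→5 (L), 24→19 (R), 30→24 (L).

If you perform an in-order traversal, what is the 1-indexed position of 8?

9

In-order visits the left subtree, then the node, then the right subtree.
At 30: go left to 24.
  At 24: go left to 10.
    At 10: no left child.
    Visit 10.
    At 10: go right to 28.
      At 28: go left to 21.
        At 21: go left to 5.
          At 5: go left to 25.
            25 is a leaf — visit 25.
          Visit 5.
          At 5: no right child.
        Visit 21.
        At 21: go right to 34.
          34 is a leaf — visit 34.
      Visit 28.
      At 28: go right to 8.
        At 8: go left to 4.
          At 4: no left child.
          Visit 4.
          At 4: go right to 9.
            9 is a leaf — visit 9.
        Visit 8.
        At 8: no right child.
  Visit 24.
  At 24: go right to 19.
    At 19: go left to 12.
      At 12: go left to 37.
        37 is a leaf — visit 37.
      Visit 12.
      At 12: go right to 22.
        22 is a leaf — visit 22.
    Visit 19.
    At 19: go right to 3.
      3 is a leaf — visit 3.
Visit 30.
At 30: no right child.
Full in-order sequence: 10, 25, 5, 21, 34, 28, 4, 9, 8, 24, 37, 12, 22, 19, 3, 30.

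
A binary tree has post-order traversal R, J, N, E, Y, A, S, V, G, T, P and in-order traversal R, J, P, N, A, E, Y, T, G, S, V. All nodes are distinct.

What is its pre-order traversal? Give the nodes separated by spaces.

The last element of post-order is the root; it splits in-order into left and right subtrees.
Root P: left subtree has 2 nodes {R, J}, right has 8 {N, A, E, Y, T, G, S, V}.
  Root J: left subtree has 1 node {R}, right has 0 { }.
  Root T: left subtree has 4 nodes {N, A, E, Y}, right has 3 {G, S, V}.
    Root A: left subtree has 1 node {N}, right has 2 {E, Y}.
      Root Y: left subtree has 1 node {E}, right has 0 { }.
    Root G: left subtree has 0 nodes { }, right has 2 {S, V}.
      Root V: left subtree has 1 node {S}, right has 0 { }.

P J R T A N Y E G V S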